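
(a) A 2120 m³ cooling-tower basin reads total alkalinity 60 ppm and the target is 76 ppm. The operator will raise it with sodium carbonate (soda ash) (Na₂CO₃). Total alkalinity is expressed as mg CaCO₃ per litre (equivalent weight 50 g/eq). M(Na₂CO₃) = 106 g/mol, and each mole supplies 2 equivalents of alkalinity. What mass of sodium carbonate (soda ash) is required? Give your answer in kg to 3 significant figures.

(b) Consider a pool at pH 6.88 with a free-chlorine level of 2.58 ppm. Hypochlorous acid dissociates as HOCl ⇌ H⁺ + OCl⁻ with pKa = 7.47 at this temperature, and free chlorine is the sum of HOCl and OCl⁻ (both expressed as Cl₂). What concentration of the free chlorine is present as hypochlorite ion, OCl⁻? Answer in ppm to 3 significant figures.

(a) Volume: 2120 m³ = 2,120,000 L.
(a) Alkalinity to add: (76 − 60) = 16 mg/L as CaCO₃ × 2,120,000 L = 33,920 g as CaCO₃.
(a) Equivalents: 33,920 g ÷ 50 g/eq = 678.4 eq.
(a) Each mole of Na₂CO₃ supplies 2 eq, so 678.4 / 2 = 339.2 mol.
(a) Mass: 339.2 mol × 106 g/mol = 35,960 g.

(b) [OCl⁻]/[HOCl] = 10^(pH − pKa) = 10^(6.88 − 7.47) = 10^-0.59 = 0.257.
(b) Fraction as HOCl = 1 / (1 + 0.257) = 0.7955.
(b) OCl⁻ = (1 − 0.7955) × 2.58 ppm = 0.5276 ppm.

(a) 36.0 kg; (b) 0.528 ppm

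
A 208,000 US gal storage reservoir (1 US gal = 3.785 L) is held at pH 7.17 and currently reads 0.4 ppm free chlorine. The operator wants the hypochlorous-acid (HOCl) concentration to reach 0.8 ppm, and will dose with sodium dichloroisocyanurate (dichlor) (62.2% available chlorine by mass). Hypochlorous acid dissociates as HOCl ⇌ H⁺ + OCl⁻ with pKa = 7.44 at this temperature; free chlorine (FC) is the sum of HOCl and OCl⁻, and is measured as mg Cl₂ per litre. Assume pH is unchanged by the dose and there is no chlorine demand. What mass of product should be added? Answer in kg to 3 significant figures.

Volume: 208,000 US gal × 3.785 L/gal = 787,280 L.
[OCl⁻]/[HOCl] = 10^(pH − pKa) = 10^(7.17 − 7.44) = 0.537; fraction as HOCl = 1/(1 + 0.537) = 0.6506.
Free chlorine required for 0.8 ppm HOCl: 0.8 / 0.6506 = 1.23 ppm.
FC to add: 1.23 − 0.4 = 0.8296 mg/L as Cl₂.
Cl₂ equivalent: 0.8296 mg/L × 787,280 L = 653.1 g.
Product at 62.2% available Cl: 653.1 / 0.622 = 1050 g.

1.05 kg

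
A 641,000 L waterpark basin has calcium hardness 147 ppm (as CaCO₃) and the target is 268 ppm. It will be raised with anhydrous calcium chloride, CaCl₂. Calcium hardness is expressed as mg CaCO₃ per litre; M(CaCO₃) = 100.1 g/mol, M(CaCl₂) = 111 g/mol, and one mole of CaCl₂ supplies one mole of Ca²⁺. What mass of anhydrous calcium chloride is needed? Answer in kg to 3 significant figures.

86.0 kg

Hardness to add: (268 − 147) = 121 mg/L as CaCO₃ × 641,000 L = 77,560 g as CaCO₃.
Moles of Ca²⁺ (1 mol Ca²⁺ ≡ 1 mol CaCO₃): 77,560 / 100.1 g/mol = 774.8 mol.
Mass of CaCl₂: 774.8 × 111 = 86,010 g.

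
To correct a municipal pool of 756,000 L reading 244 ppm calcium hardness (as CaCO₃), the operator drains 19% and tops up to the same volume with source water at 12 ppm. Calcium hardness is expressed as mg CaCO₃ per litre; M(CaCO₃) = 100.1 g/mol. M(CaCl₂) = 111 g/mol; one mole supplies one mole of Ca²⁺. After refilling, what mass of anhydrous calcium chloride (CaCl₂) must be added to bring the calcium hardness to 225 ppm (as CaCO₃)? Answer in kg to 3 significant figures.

After draining 19% and refilling: 244 × 0.81 + 12 × 0.19 = 199.92 ppm.
Deficit to target: 225 − 199.92 = 25.08 mg/L.
As CaCO₃: 25.08 mg/L × 756,000 L = 18,960 g; ÷ 100.1 = 189.4 mol Ca²⁺.
Mass: 189.4 × 111 = 21,030 g.

21.0 kg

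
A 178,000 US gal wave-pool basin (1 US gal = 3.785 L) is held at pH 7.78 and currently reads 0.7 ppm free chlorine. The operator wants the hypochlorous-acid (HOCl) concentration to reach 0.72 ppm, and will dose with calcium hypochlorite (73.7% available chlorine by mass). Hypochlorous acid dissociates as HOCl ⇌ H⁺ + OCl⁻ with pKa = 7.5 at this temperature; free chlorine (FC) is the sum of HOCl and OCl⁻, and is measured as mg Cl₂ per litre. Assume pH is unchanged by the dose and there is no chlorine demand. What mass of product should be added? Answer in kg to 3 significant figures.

Volume: 178,000 US gal × 3.785 L/gal = 673,730 L.
[OCl⁻]/[HOCl] = 10^(pH − pKa) = 10^(7.78 − 7.5) = 1.905; fraction as HOCl = 1/(1 + 1.905) = 0.3442.
Free chlorine required for 0.72 ppm HOCl: 0.72 / 0.3442 = 2.092 ppm.
FC to add: 2.092 − 0.7 = 1.392 mg/L as Cl₂.
Cl₂ equivalent: 1.392 mg/L × 673,730 L = 937.8 g.
Product at 73.7% available Cl: 937.8 / 0.737 = 1272 g.

1.27 kg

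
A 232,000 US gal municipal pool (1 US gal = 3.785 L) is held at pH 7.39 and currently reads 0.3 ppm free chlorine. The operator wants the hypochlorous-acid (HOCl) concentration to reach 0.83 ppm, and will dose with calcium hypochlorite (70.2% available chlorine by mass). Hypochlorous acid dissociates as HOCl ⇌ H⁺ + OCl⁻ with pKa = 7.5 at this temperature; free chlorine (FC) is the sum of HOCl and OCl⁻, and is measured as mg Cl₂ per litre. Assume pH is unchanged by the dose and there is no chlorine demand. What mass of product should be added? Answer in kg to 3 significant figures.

Volume: 232,000 US gal × 3.785 L/gal = 878,120 L.
[OCl⁻]/[HOCl] = 10^(pH − pKa) = 10^(7.39 − 7.5) = 0.7762; fraction as HOCl = 1/(1 + 0.7762) = 0.563.
Free chlorine required for 0.83 ppm HOCl: 0.83 / 0.563 = 1.474 ppm.
FC to add: 1.474 − 0.3 = 1.174 mg/L as Cl₂.
Cl₂ equivalent: 1.174 mg/L × 878,120 L = 1031 g.
Product at 70.2% available Cl: 1031 / 0.702 = 1469 g.

1.47 kg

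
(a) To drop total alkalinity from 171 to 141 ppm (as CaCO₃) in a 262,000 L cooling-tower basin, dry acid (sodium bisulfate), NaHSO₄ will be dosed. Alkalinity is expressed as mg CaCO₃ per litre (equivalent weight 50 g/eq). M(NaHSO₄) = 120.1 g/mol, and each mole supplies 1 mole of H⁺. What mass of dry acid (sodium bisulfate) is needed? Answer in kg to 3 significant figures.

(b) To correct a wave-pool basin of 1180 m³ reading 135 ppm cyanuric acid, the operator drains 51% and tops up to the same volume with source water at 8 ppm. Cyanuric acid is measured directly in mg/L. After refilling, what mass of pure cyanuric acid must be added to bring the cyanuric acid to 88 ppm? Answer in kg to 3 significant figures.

(a) Alkalinity to neutralize: (171 − 141) = 30 mg/L as CaCO₃ × 262,000 L = 7860 g as CaCO₃.
(a) Equivalents of H⁺ required: 7860 ÷ 50 g/eq = 157.2 eq = 157.2 mol NaHSO₄.
(a) Mass of NaHSO₄: 157.2 × 120.1 = 18,880 g.

(b) Volume: 1180 m³ = 1,180,000 L.
(b) After draining 51% and refilling: 135 × 0.49 + 8 × 0.51 = 70.23 ppm.
(b) Deficit to target: 88 − 70.23 = 17.77 mg/L.
(b) Mass: 17.77 mg/L × 1,180,000 L = 20,970 g cyanuric acid.

(a) 18.9 kg; (b) 21.0 kg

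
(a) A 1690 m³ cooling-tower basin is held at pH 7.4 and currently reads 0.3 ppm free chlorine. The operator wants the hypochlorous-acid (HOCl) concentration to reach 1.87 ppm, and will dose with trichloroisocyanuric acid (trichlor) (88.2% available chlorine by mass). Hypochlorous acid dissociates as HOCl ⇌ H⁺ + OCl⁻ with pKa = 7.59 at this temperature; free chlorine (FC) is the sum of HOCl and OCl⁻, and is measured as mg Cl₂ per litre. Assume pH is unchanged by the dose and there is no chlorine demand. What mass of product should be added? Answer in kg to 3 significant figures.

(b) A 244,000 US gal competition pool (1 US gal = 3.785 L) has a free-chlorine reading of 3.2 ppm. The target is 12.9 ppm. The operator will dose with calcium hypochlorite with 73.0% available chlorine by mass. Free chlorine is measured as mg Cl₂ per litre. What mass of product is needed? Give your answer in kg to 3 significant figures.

(a) 5.32 kg; (b) 12.3 kg

(a) Volume: 1690 m³ = 1,690,000 L.
(a) [OCl⁻]/[HOCl] = 10^(pH − pKa) = 10^(7.4 − 7.59) = 0.6457; fraction as HOCl = 1/(1 + 0.6457) = 0.6077.
(a) Free chlorine required for 1.87 ppm HOCl: 1.87 / 0.6077 = 3.077 ppm.
(a) FC to add: 3.077 − 0.3 = 2.777 mg/L as Cl₂.
(a) Cl₂ equivalent: 2.777 mg/L × 1,690,000 L = 4694 g.
(a) Product at 88.2% available Cl: 4694 / 0.882 = 5322 g.

(b) Volume: 244,000 US gal × 3.785 L/gal = 923,540 L.
(b) Chlorine deficit: 12.9 − 3.2 = 9.7 ppm = 9.7 mg/L as Cl₂.
(b) Cl₂ equivalent needed: 9.7 mg/L × 923,540 L = 8,958,000 mg = 8958 g.
(b) Product at 73.0% available chlorine: 8958 / 0.73 = 12,270 g.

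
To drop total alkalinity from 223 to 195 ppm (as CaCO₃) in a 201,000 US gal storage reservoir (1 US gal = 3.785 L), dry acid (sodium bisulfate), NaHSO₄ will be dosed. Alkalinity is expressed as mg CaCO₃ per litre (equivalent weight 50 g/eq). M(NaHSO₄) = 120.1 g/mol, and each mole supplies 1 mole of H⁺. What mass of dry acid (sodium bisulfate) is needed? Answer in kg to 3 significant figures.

51.2 kg

Volume: 201,000 US gal × 3.785 L/gal = 760,785 L.
Alkalinity to neutralize: (223 − 195) = 28 mg/L as CaCO₃ × 760,785 L = 21,300 g as CaCO₃.
Equivalents of H⁺ required: 21,300 ÷ 50 g/eq = 426 eq = 426 mol NaHSO₄.
Mass of NaHSO₄: 426 × 120.1 = 51,170 g.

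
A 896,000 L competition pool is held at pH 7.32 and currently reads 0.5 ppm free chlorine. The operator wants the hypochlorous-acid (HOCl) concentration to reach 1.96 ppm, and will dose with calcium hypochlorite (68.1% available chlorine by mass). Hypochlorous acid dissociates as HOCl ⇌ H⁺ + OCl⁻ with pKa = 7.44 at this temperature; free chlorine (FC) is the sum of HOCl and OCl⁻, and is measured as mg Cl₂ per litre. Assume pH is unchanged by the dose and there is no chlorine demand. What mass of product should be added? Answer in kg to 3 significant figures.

3.88 kg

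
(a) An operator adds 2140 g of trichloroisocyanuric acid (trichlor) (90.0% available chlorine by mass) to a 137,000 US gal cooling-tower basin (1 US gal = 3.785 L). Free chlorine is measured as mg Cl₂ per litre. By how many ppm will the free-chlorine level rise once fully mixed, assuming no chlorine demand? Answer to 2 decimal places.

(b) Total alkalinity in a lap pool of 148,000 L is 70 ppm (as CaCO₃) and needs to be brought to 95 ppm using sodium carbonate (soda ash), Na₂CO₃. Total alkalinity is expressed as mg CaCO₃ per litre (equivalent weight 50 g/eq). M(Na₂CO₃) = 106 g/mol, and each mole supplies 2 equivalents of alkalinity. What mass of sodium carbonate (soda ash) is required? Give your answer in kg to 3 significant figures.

(a) Volume: 137,000 US gal × 3.785 L/gal = 518,545 L.
(a) Available chlorine delivered: 2140 g × 0.9 = 1926 g as Cl₂.
(a) Concentration rise: 1926 g / 518,545 L = 3.714 mg/L = 3.71 ppm.

(b) Alkalinity to add: (95 − 70) = 25 mg/L as CaCO₃ × 148,000 L = 3700 g as CaCO₃.
(b) Equivalents: 3700 g ÷ 50 g/eq = 74 eq.
(b) Each mole of Na₂CO₃ supplies 2 eq, so 74 / 2 = 37 mol.
(b) Mass: 37 mol × 106 g/mol = 3922 g.

(a) 3.71 ppm; (b) 3.92 kg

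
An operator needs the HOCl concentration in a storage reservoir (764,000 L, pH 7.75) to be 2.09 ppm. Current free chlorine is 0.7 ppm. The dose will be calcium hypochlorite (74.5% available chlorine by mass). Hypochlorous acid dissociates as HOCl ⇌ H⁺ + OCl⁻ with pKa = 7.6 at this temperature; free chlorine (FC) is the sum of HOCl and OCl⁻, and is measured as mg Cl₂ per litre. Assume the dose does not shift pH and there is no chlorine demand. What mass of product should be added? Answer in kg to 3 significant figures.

4.45 kg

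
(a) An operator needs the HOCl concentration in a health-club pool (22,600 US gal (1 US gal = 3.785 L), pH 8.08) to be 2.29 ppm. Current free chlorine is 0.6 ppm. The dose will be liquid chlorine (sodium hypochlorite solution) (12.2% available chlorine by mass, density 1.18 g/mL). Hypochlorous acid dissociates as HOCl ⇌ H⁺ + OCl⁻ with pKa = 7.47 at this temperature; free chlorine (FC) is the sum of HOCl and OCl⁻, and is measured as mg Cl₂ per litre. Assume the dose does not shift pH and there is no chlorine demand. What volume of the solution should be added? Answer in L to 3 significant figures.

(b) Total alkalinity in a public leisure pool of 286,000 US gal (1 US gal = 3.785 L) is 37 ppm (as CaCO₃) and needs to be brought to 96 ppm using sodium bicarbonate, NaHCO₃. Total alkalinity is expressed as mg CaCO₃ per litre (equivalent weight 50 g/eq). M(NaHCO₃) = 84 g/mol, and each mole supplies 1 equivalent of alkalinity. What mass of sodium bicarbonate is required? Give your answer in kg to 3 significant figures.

(a) Volume: 22,600 US gal × 3.785 L/gal = 85,541 L.
(a) [OCl⁻]/[HOCl] = 10^(pH − pKa) = 10^(8.08 − 7.47) = 4.074; fraction as HOCl = 1/(1 + 4.074) = 0.1971.
(a) Free chlorine required for 2.29 ppm HOCl: 2.29 / 0.1971 = 11.62 ppm.
(a) FC to add: 11.62 − 0.6 = 11.02 mg/L as Cl₂.
(a) Cl₂ equivalent: 11.02 mg/L × 85,541 L = 942.6 g.
(a) Product at 12.2% available Cl: 942.6 / 0.122 = 7726 g.
(a) Volume: 7726 g ÷ 1.18 g/mL = 6547 mL.

(b) Volume: 286,000 US gal × 3.785 L/gal = 1,082,510 L.
(b) Alkalinity to add: (96 − 37) = 59 mg/L as CaCO₃ × 1,082,510 L = 63,870 g as CaCO₃.
(b) Equivalents: 63,870 g ÷ 50 g/eq = 1277 eq.
(b) NaHCO₃ supplies 1 eq per mole → 1277 mol.
(b) Mass: 1277 mol × 84 g/mol = 107,300 g.

(a) 6.55 L; (b) 107 kg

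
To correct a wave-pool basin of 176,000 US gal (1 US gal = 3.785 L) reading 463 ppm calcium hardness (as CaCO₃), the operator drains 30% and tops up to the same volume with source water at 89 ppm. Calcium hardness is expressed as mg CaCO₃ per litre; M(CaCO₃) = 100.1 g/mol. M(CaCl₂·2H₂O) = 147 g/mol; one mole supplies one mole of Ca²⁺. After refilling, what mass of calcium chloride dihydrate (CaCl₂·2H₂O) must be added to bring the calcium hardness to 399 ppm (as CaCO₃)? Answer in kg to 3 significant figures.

Volume: 176,000 US gal × 3.785 L/gal = 666,160 L.
After draining 30% and refilling: 463 × 0.70 + 89 × 0.30 = 350.8 ppm.
Deficit to target: 399 − 350.8 = 48.2 mg/L.
As CaCO₃: 48.2 mg/L × 666,160 L = 32,110 g; ÷ 100.1 = 320.8 mol Ca²⁺.
Mass: 320.8 × 147 = 47,150 g.

47.2 kg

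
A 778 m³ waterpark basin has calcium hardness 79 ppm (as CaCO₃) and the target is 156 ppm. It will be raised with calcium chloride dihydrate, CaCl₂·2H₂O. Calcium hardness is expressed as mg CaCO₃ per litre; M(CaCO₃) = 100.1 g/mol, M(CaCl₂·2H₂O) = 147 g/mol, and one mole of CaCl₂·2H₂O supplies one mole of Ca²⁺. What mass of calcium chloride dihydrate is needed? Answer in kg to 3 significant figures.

88.0 kg

Volume: 778 m³ = 778,000 L.
Hardness to add: (156 − 79) = 77 mg/L as CaCO₃ × 778,000 L = 59,910 g as CaCO₃.
Moles of Ca²⁺ (1 mol Ca²⁺ ≡ 1 mol CaCO₃): 59,910 / 100.1 g/mol = 598.5 mol.
Mass of CaCl₂·2H₂O: 598.5 × 147 = 87,970 g.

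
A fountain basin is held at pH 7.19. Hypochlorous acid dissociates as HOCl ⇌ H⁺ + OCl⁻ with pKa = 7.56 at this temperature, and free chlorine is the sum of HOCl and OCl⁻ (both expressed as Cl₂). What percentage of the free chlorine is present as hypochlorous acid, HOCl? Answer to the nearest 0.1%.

[OCl⁻]/[HOCl] = 10^(pH − pKa) = 10^(7.19 − 7.56) = 10^-0.37 = 0.4266.
Fraction as HOCl = 1 / (1 + 0.4266) = 0.701.

70.1%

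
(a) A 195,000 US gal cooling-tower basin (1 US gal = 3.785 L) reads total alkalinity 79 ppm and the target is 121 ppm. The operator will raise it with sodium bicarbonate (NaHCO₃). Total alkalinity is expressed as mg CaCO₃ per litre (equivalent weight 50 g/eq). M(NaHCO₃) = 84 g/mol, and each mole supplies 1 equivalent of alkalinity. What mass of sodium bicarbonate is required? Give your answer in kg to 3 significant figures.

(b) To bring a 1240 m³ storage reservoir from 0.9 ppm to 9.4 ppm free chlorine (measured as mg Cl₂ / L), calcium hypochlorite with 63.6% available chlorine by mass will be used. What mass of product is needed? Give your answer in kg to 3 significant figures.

(a) 52.1 kg; (b) 16.6 kg

(a) Volume: 195,000 US gal × 3.785 L/gal = 738,075 L.
(a) Alkalinity to add: (121 − 79) = 42 mg/L as CaCO₃ × 738,075 L = 31,000 g as CaCO₃.
(a) Equivalents: 31,000 g ÷ 50 g/eq = 620 eq.
(a) NaHCO₃ supplies 1 eq per mole → 620 mol.
(a) Mass: 620 mol × 84 g/mol = 52,080 g.

(b) Volume: 1240 m³ = 1,240,000 L.
(b) Chlorine deficit: 9.4 − 0.9 = 8.5 ppm = 8.5 mg/L as Cl₂.
(b) Cl₂ equivalent needed: 8.5 mg/L × 1,240,000 L = 10,540,000 mg = 10,540 g.
(b) Product at 63.6% available chlorine: 10,540 / 0.636 = 16,570 g.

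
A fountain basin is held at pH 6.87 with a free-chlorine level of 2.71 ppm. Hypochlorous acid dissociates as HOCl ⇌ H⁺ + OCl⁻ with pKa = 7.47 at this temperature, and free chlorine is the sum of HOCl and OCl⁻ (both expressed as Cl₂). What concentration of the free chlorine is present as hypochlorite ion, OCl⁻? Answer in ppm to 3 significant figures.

0.544 ppm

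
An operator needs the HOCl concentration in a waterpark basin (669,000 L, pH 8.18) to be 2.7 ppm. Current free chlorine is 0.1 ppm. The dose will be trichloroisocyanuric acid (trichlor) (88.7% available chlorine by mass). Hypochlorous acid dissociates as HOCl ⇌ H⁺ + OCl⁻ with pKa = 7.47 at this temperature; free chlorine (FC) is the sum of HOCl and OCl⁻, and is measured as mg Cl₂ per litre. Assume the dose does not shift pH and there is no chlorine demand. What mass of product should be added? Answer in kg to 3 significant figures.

[OCl⁻]/[HOCl] = 10^(pH − pKa) = 10^(8.18 − 7.47) = 5.129; fraction as HOCl = 1/(1 + 5.129) = 0.1632.
Free chlorine required for 2.7 ppm HOCl: 2.7 / 0.1632 = 16.55 ppm.
FC to add: 16.55 − 0.1 = 16.45 mg/L as Cl₂.
Cl₂ equivalent: 16.45 mg/L × 669,000 L = 11,000 g.
Product at 88.7% available Cl: 11,000 / 0.887 = 12,400 g.

12.4 kg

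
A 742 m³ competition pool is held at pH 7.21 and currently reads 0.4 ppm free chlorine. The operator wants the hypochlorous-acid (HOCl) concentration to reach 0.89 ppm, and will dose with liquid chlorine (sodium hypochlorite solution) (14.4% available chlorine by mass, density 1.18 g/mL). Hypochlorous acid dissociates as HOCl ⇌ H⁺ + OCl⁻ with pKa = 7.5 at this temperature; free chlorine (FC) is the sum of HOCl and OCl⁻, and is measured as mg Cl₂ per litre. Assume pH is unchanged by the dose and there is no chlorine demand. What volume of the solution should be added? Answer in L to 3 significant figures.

4.13 L

Volume: 742 m³ = 742,000 L.
[OCl⁻]/[HOCl] = 10^(pH − pKa) = 10^(7.21 − 7.5) = 0.5129; fraction as HOCl = 1/(1 + 0.5129) = 0.661.
Free chlorine required for 0.89 ppm HOCl: 0.89 / 0.661 = 1.346 ppm.
FC to add: 1.346 − 0.4 = 0.9464 mg/L as Cl₂.
Cl₂ equivalent: 0.9464 mg/L × 742,000 L = 702.3 g.
Product at 14.4% available Cl: 702.3 / 0.144 = 4877 g.
Volume: 4877 g ÷ 1.18 g/mL = 4133 mL.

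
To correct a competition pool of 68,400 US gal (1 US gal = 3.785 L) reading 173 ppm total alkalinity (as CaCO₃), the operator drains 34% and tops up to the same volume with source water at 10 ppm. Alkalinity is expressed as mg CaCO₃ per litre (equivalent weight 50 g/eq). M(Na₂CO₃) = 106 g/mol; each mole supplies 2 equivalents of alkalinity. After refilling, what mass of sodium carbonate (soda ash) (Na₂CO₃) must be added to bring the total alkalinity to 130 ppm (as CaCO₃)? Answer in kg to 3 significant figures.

Volume: 68,400 US gal × 3.785 L/gal = 258,894 L.
After draining 34% and refilling: 173 × 0.66 + 10 × 0.34 = 117.58 ppm.
Deficit to target: 130 − 117.58 = 12.42 mg/L.
As CaCO₃: 12.42 mg/L × 258,894 L = 3215 g; ÷ 50 g/eq ÷ 2 = 32.15 mol Na₂CO₃.
Mass: 32.15 × 106 = 3408 g.

3.41 kg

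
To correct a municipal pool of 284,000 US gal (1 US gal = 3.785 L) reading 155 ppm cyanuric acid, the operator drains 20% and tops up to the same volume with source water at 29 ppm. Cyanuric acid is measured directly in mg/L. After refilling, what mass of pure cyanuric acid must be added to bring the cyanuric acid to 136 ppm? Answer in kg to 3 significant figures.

6.66 kg

Volume: 284,000 US gal × 3.785 L/gal = 1,074,940 L.
After draining 20% and refilling: 155 × 0.80 + 29 × 0.20 = 129.8 ppm.
Deficit to target: 136 − 129.8 = 6.2 mg/L.
Mass: 6.2 mg/L × 1,074,940 L = 6665 g cyanuric acid.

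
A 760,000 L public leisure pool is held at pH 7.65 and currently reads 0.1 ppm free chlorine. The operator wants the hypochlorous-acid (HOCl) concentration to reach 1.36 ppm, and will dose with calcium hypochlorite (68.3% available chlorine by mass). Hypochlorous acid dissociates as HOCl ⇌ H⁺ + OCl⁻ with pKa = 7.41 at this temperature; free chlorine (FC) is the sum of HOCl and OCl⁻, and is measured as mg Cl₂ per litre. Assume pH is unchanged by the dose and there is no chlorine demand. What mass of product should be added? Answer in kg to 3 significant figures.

4.03 kg

[OCl⁻]/[HOCl] = 10^(pH − pKa) = 10^(7.65 − 7.41) = 1.738; fraction as HOCl = 1/(1 + 1.738) = 0.3653.
Free chlorine required for 1.36 ppm HOCl: 1.36 / 0.3653 = 3.723 ppm.
FC to add: 3.723 − 0.1 = 3.623 mg/L as Cl₂.
Cl₂ equivalent: 3.623 mg/L × 760,000 L = 2754 g.
Product at 68.3% available Cl: 2754 / 0.683 = 4032 g.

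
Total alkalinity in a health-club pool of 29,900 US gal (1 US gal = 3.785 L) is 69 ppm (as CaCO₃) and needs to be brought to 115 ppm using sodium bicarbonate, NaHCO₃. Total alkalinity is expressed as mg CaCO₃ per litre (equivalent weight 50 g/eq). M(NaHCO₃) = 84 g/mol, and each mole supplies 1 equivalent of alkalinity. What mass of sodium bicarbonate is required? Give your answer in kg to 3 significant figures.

Volume: 29,900 US gal × 3.785 L/gal = 113,172 L.
Alkalinity to add: (115 − 69) = 46 mg/L as CaCO₃ × 113,172 L = 5206 g as CaCO₃.
Equivalents: 5206 g ÷ 50 g/eq = 104.1 eq.
NaHCO₃ supplies 1 eq per mole → 104.1 mol.
Mass: 104.1 mol × 84 g/mol = 8746 g.

8.75 kg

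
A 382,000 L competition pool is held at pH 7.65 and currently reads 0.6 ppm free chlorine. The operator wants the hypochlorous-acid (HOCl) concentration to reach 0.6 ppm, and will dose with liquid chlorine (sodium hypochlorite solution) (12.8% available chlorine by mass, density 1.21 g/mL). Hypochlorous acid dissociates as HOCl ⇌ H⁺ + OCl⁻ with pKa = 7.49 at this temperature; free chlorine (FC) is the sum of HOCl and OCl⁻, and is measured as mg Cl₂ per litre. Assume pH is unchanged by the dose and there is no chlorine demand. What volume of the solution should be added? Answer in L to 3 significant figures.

2.14 L

[OCl⁻]/[HOCl] = 10^(pH − pKa) = 10^(7.65 − 7.49) = 1.445; fraction as HOCl = 1/(1 + 1.445) = 0.4089.
Free chlorine required for 0.6 ppm HOCl: 0.6 / 0.4089 = 1.467 ppm.
FC to add: 1.467 − 0.6 = 0.8673 mg/L as Cl₂.
Cl₂ equivalent: 0.8673 mg/L × 382,000 L = 331.3 g.
Product at 12.8% available Cl: 331.3 / 0.128 = 2588 g.
Volume: 2588 g ÷ 1.21 g/mL = 2139 mL.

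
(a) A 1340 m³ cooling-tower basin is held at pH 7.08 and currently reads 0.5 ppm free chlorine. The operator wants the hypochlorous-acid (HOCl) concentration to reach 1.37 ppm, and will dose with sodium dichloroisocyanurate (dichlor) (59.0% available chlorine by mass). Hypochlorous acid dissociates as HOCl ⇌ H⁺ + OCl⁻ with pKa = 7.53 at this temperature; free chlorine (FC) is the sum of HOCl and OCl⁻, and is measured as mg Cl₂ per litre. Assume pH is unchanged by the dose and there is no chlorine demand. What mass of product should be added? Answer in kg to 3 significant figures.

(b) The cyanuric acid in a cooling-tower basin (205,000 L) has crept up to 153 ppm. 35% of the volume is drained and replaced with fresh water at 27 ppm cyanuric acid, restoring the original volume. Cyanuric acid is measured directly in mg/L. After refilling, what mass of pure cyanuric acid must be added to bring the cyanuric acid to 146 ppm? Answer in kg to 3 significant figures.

(a) 3.08 kg; (b) 7.61 kg

(a) Volume: 1340 m³ = 1,340,000 L.
(a) [OCl⁻]/[HOCl] = 10^(pH − pKa) = 10^(7.08 − 7.53) = 0.3548; fraction as HOCl = 1/(1 + 0.3548) = 0.7381.
(a) Free chlorine required for 1.37 ppm HOCl: 1.37 / 0.7381 = 1.856 ppm.
(a) FC to add: 1.856 − 0.5 = 1.356 mg/L as Cl₂.
(a) Cl₂ equivalent: 1.356 mg/L × 1,340,000 L = 1817 g.
(a) Product at 59.0% available Cl: 1817 / 0.59 = 3080 g.

(b) After draining 35% and refilling: 153 × 0.65 + 27 × 0.35 = 108.9 ppm.
(b) Deficit to target: 146 − 108.9 = 37.1 mg/L.
(b) Mass: 37.1 mg/L × 205,000 L = 7605 g cyanuric acid.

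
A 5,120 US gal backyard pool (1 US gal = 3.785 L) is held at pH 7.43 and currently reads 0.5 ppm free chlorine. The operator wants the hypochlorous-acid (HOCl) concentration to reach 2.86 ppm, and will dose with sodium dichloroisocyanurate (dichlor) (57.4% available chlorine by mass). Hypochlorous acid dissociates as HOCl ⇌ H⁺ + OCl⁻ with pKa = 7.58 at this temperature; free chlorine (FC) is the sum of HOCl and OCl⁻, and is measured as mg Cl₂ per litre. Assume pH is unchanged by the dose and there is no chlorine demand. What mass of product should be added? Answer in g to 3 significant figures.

Volume: 5,120 US gal × 3.785 L/gal = 19,379 L.
[OCl⁻]/[HOCl] = 10^(pH − pKa) = 10^(7.43 − 7.58) = 0.7079; fraction as HOCl = 1/(1 + 0.7079) = 0.5855.
Free chlorine required for 2.86 ppm HOCl: 2.86 / 0.5855 = 4.885 ppm.
FC to add: 4.885 − 0.5 = 4.385 mg/L as Cl₂.
Cl₂ equivalent: 4.385 mg/L × 19,379 L = 84.97 g.
Product at 57.4% available Cl: 84.97 / 0.574 = 148 g.

148 g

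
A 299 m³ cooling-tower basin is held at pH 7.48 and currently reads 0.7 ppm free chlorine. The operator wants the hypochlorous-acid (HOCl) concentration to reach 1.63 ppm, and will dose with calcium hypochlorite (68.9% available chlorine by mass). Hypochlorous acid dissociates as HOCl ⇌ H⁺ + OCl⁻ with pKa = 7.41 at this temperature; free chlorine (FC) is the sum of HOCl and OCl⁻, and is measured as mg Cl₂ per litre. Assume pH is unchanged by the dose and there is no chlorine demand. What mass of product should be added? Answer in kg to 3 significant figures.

1.23 kg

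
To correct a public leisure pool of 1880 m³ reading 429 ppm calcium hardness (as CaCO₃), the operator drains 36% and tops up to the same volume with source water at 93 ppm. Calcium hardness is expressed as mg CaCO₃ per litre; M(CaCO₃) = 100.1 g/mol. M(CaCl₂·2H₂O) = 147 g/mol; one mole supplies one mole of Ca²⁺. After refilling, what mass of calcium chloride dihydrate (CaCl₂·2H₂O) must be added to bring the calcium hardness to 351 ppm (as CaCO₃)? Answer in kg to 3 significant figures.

Volume: 1880 m³ = 1,880,000 L.
After draining 36% and refilling: 429 × 0.64 + 93 × 0.36 = 308.04 ppm.
Deficit to target: 351 − 308.04 = 42.96 mg/L.
As CaCO₃: 42.96 mg/L × 1,880,000 L = 80,760 g; ÷ 100.1 = 806.8 mol Ca²⁺.
Mass: 806.8 × 147 = 118,600 g.

119 kg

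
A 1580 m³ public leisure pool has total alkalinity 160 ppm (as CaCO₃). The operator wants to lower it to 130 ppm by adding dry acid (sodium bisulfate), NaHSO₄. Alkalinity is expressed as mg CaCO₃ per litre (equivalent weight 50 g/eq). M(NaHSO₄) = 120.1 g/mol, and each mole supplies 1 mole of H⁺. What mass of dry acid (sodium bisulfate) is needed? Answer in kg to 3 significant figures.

Volume: 1580 m³ = 1,580,000 L.
Alkalinity to neutralize: (160 − 130) = 30 mg/L as CaCO₃ × 1,580,000 L = 47,400 g as CaCO₃.
Equivalents of H⁺ required: 47,400 ÷ 50 g/eq = 948 eq = 948 mol NaHSO₄.
Mass of NaHSO₄: 948 × 120.1 = 113,900 g.

114 kg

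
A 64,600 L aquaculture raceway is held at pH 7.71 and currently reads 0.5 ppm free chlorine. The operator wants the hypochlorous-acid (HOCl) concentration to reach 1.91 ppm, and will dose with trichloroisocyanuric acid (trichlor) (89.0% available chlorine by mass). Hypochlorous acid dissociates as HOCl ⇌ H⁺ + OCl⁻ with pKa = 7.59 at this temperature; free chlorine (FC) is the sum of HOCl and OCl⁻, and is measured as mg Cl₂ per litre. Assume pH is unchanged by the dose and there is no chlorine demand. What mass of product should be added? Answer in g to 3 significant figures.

285 g

[OCl⁻]/[HOCl] = 10^(pH − pKa) = 10^(7.71 − 7.59) = 1.318; fraction as HOCl = 1/(1 + 1.318) = 0.4314.
Free chlorine required for 1.91 ppm HOCl: 1.91 / 0.4314 = 4.428 ppm.
FC to add: 4.428 − 0.5 = 3.928 mg/L as Cl₂.
Cl₂ equivalent: 3.928 mg/L × 64,600 L = 253.7 g.
Product at 89.0% available Cl: 253.7 / 0.89 = 285.1 g.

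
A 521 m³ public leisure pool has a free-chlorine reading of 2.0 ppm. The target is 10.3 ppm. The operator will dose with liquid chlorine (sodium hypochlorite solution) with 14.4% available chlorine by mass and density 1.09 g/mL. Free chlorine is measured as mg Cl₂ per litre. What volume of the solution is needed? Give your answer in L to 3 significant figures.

27.6 L

Volume: 521 m³ = 521,000 L.
Chlorine deficit: 10.3 − 2.0 = 8.3 ppm = 8.3 mg/L as Cl₂.
Cl₂ equivalent needed: 8.3 mg/L × 521,000 L = 4,324,000 mg = 4324 g.
Product at 14.4% available chlorine: 4324 / 0.144 = 30,030 g.
Volume at density 1.09 g/mL: 30,030 g ÷ 1.09 g/mL = 27,550 mL.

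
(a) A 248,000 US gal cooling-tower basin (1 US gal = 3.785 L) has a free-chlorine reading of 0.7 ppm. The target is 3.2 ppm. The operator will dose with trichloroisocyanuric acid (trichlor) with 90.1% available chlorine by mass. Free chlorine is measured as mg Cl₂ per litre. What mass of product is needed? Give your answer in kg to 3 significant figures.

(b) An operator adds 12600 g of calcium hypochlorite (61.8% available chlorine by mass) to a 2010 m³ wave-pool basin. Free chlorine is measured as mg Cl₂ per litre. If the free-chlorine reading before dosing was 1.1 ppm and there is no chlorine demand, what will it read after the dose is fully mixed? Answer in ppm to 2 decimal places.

(a) Volume: 248,000 US gal × 3.785 L/gal = 938,680 L.
(a) Chlorine deficit: 3.2 − 0.7 = 2.5 ppm = 2.5 mg/L as Cl₂.
(a) Cl₂ equivalent needed: 2.5 mg/L × 938,680 L = 2,347,000 mg = 2347 g.
(a) Product at 90.1% available chlorine: 2347 / 0.901 = 2605 g.

(b) Volume: 2010 m³ = 2,010,000 L.
(b) Available chlorine delivered: 12,600 g × 0.618 = 7787 g as Cl₂.
(b) Concentration rise: 7787 g / 2,010,000 L = 3.874 mg/L = 3.87 ppm.
(b) Final FC: 1.1 + 3.87 = 4.97 ppm.

(a) 2.60 kg; (b) 4.97 ppm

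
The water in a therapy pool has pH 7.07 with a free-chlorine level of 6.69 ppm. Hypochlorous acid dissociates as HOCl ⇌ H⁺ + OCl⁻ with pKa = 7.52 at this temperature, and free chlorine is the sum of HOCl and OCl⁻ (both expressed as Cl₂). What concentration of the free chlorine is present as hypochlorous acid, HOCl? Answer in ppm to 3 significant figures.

[OCl⁻]/[HOCl] = 10^(pH − pKa) = 10^(7.07 − 7.52) = 10^-0.45 = 0.3548.
Fraction as HOCl = 1 / (1 + 0.3548) = 0.7381.
HOCl = 0.7381 × 6.69 ppm = 4.938 ppm.

4.94 ppm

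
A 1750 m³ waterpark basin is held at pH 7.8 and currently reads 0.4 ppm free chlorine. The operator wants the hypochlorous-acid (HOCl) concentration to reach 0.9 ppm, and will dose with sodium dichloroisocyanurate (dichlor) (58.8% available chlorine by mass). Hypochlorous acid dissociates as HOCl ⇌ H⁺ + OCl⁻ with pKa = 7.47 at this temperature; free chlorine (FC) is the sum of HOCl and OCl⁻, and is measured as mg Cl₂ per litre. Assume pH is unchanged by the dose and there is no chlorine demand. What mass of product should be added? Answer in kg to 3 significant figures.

Volume: 1750 m³ = 1,750,000 L.
[OCl⁻]/[HOCl] = 10^(pH − pKa) = 10^(7.8 − 7.47) = 2.138; fraction as HOCl = 1/(1 + 2.138) = 0.3187.
Free chlorine required for 0.9 ppm HOCl: 0.9 / 0.3187 = 2.824 ppm.
FC to add: 2.824 − 0.4 = 2.424 mg/L as Cl₂.
Cl₂ equivalent: 2.424 mg/L × 1,750,000 L = 4242 g.
Product at 58.8% available Cl: 4242 / 0.588 = 7215 g.

7.21 kg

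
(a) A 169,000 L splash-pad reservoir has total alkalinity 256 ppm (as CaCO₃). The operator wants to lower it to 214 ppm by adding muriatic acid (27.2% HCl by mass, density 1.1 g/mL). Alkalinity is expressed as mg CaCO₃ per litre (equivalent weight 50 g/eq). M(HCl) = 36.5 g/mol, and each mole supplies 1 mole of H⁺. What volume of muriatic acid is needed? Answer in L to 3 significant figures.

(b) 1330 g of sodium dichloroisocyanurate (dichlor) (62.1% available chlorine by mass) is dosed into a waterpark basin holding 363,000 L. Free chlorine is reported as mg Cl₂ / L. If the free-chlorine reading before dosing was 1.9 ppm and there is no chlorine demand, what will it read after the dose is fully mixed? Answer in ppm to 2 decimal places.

(a) Alkalinity to neutralize: (256 − 214) = 42 mg/L as CaCO₃ × 169,000 L = 7098 g as CaCO₃.
(a) Equivalents of H⁺ required: 7098 ÷ 50 g/eq = 142 eq = 142 mol HCl.
(a) Mass of HCl: 142 × 36.5 = 5182 g.
(a) Mass of 27.2% solution: 5182 / 0.272 = 19,050 g.
(a) Volume: 19,050 g ÷ 1.1 g/mL = 17,320 mL.

(b) Available chlorine delivered: 1330 g × 0.621 = 825.9 g as Cl₂.
(b) Concentration rise: 825.9 g / 363,000 L = 2.275 mg/L = 2.28 ppm.
(b) Final FC: 1.9 + 2.28 = 4.18 ppm.

(a) 17.3 L; (b) 4.18 ppm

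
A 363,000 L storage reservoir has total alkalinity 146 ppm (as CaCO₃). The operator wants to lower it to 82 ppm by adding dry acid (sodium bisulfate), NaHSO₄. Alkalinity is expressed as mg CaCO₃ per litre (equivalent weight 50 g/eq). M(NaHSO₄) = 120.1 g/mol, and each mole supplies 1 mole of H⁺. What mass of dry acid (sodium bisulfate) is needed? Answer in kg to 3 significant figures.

Alkalinity to neutralize: (146 − 82) = 64 mg/L as CaCO₃ × 363,000 L = 23,230 g as CaCO₃.
Equivalents of H⁺ required: 23,230 ÷ 50 g/eq = 464.6 eq = 464.6 mol NaHSO₄.
Mass of NaHSO₄: 464.6 × 120.1 = 55,800 g.

55.8 kg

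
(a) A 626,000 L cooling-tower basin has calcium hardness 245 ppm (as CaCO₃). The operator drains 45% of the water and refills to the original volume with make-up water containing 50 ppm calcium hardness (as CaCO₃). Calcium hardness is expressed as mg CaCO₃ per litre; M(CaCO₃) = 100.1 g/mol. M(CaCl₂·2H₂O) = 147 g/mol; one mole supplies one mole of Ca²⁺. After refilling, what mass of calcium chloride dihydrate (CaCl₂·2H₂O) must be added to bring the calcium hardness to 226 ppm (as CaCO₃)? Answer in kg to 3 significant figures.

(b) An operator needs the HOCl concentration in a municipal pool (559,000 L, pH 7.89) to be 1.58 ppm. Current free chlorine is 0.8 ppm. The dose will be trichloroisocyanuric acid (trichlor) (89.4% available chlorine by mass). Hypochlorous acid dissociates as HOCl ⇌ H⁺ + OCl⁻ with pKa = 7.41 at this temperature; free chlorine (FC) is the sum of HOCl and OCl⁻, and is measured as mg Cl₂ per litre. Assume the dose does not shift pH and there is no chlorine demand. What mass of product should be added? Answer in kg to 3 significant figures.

(a) 63.2 kg; (b) 3.47 kg

(a) After draining 45% and refilling: 245 × 0.55 + 50 × 0.45 = 157.25 ppm.
(a) Deficit to target: 226 − 157.25 = 68.75 mg/L.
(a) As CaCO₃: 68.75 mg/L × 626,000 L = 43,040 g; ÷ 100.1 = 429.9 mol Ca²⁺.
(a) Mass: 429.9 × 147 = 63,200 g.

(b) [OCl⁻]/[HOCl] = 10^(pH − pKa) = 10^(7.89 − 7.41) = 3.02; fraction as HOCl = 1/(1 + 3.02) = 0.2488.
(b) Free chlorine required for 1.58 ppm HOCl: 1.58 / 0.2488 = 6.352 ppm.
(b) FC to add: 6.352 − 0.8 = 5.552 mg/L as Cl₂.
(b) Cl₂ equivalent: 5.552 mg/L × 559,000 L = 3103 g.
(b) Product at 89.4% available Cl: 3103 / 0.894 = 3471 g.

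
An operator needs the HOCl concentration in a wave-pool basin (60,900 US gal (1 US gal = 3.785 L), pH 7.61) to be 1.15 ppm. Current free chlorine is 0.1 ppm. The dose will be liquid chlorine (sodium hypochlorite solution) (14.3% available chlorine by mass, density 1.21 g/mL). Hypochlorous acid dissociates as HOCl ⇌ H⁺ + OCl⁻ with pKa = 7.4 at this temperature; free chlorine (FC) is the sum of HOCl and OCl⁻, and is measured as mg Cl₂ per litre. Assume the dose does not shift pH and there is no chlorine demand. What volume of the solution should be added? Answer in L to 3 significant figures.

Volume: 60,900 US gal × 3.785 L/gal = 230,506 L.
[OCl⁻]/[HOCl] = 10^(pH − pKa) = 10^(7.61 − 7.4) = 1.622; fraction as HOCl = 1/(1 + 1.622) = 0.3814.
Free chlorine required for 1.15 ppm HOCl: 1.15 / 0.3814 = 3.015 ppm.
FC to add: 3.015 − 0.1 = 2.915 mg/L as Cl₂.
Cl₂ equivalent: 2.915 mg/L × 230,506 L = 671.9 g.
Product at 14.3% available Cl: 671.9 / 0.143 = 4699 g.
Volume: 4699 g ÷ 1.21 g/mL = 3883 mL.

3.88 L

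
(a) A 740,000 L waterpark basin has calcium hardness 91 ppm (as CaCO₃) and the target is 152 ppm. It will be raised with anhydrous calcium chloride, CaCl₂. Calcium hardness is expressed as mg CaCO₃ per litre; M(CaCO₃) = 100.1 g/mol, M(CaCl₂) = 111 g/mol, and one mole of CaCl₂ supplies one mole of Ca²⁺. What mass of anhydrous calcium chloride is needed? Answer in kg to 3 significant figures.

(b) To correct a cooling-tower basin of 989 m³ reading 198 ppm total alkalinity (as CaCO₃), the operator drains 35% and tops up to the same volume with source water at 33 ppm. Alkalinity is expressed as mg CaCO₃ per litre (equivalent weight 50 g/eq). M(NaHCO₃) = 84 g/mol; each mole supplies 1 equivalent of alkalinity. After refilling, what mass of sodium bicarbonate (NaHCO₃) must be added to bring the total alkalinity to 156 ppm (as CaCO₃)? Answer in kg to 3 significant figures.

(a) 50.1 kg; (b) 26.2 kg

(a) Hardness to add: (152 − 91) = 61 mg/L as CaCO₃ × 740,000 L = 45,140 g as CaCO₃.
(a) Moles of Ca²⁺ (1 mol Ca²⁺ ≡ 1 mol CaCO₃): 45,140 / 100.1 g/mol = 450.9 mol.
(a) Mass of CaCl₂: 450.9 × 111 = 50,060 g.

(b) Volume: 989 m³ = 989,000 L.
(b) After draining 35% and refilling: 198 × 0.65 + 33 × 0.35 = 140.25 ppm.
(b) Deficit to target: 156 − 140.25 = 15.75 mg/L.
(b) As CaCO₃: 15.75 mg/L × 989,000 L = 15,580 g; ÷ 50 g/eq ÷ 1 = 311.5 mol NaHCO₃.
(b) Mass: 311.5 × 84 = 26,170 g.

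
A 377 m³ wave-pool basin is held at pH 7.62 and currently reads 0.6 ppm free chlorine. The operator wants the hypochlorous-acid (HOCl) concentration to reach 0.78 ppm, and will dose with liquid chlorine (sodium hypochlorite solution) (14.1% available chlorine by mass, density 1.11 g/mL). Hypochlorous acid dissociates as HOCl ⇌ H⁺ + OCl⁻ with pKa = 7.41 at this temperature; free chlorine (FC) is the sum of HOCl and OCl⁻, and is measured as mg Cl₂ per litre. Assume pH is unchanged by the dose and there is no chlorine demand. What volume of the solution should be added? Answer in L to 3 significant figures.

Volume: 377 m³ = 377,000 L.
[OCl⁻]/[HOCl] = 10^(pH − pKa) = 10^(7.62 − 7.41) = 1.622; fraction as HOCl = 1/(1 + 1.622) = 0.3814.
Free chlorine required for 0.78 ppm HOCl: 0.78 / 0.3814 = 2.045 ppm.
FC to add: 2.045 − 0.6 = 1.445 mg/L as Cl₂.
Cl₂ equivalent: 1.445 mg/L × 377,000 L = 544.8 g.
Product at 14.1% available Cl: 544.8 / 0.141 = 3864 g.
Volume: 3864 g ÷ 1.11 g/mL = 3481 mL.

3.48 L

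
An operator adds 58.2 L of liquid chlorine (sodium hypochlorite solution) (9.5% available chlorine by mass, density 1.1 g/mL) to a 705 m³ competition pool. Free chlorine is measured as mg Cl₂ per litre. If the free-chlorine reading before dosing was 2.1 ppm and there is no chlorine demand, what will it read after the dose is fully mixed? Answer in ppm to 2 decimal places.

10.73 ppm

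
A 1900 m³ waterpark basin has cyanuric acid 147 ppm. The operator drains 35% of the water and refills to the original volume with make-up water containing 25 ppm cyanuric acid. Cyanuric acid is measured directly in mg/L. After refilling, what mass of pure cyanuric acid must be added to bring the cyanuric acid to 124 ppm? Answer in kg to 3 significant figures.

37.4 kg

Volume: 1900 m³ = 1,900,000 L.
After draining 35% and refilling: 147 × 0.65 + 25 × 0.35 = 104.3 ppm.
Deficit to target: 124 − 104.3 = 19.7 mg/L.
Mass: 19.7 mg/L × 1,900,000 L = 37,430 g cyanuric acid.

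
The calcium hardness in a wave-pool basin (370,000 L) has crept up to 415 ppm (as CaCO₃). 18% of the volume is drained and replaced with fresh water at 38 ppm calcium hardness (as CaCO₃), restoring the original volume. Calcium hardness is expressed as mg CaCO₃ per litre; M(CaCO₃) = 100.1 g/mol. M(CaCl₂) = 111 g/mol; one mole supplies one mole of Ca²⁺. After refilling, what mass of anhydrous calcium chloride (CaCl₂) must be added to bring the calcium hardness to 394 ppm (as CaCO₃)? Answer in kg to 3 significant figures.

19.2 kg

After draining 18% and refilling: 415 × 0.82 + 38 × 0.18 = 347.14 ppm.
Deficit to target: 394 − 347.14 = 46.86 mg/L.
As CaCO₃: 46.86 mg/L × 370,000 L = 17,340 g; ÷ 100.1 = 173.2 mol Ca²⁺.
Mass: 173.2 × 111 = 19,230 g.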